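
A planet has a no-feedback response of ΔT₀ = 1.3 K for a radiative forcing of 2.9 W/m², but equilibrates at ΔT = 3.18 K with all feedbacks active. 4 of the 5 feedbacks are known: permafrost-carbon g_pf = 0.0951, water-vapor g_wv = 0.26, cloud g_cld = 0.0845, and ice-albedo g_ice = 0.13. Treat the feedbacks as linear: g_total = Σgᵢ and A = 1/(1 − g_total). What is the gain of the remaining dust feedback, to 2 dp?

Amplification A = ΔT/ΔT₀ = 3.18/1.3 = 2.446.
Total gain g = 1 − 1/A = 1 − 1/2.446 = 0.5912.
Known gains sum to 0.0951 + 0.26 + 0.0845 + 0.13 = 0.5696.
g_dust = 0.5912 − 0.5696 = 0.02.

0.02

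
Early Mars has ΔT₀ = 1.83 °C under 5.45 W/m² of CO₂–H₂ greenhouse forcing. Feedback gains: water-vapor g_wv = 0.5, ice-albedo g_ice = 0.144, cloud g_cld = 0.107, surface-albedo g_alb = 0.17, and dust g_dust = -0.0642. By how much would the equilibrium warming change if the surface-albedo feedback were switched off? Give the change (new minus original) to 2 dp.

-6.94 °C

Original: g = 0.8568, ΔT = 1.83/(1−0.8568) = 12.7793 °C.
Without surface-albedo: g' = 0.6868, ΔT' = 1.83/(1−0.6868) = 5.8429 °C.
Change = 5.8429 − 12.7793 = -6.94 °C.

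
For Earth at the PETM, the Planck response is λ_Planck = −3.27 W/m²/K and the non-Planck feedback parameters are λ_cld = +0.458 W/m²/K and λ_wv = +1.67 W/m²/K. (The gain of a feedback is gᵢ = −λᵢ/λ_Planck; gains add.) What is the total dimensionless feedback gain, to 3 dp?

Convert to gains: g_cld = 0.458/3.27 = 0.1401; g_wv = 1.67/3.27 = 0.5107.
Total gain g = 0.6508.

0.651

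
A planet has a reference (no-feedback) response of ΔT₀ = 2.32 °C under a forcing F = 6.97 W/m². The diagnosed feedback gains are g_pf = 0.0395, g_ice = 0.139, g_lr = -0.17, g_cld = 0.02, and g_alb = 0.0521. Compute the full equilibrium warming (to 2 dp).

Total gain g = 0.0395 + 0.139 − 0.17 + 0.02 + 0.0521 = 0.0806.
Amplification A = 1/(1 − 0.0806) = 1.088.
ΔT = 2.32 × 1.088 = 2.52 °C.

2.52 °C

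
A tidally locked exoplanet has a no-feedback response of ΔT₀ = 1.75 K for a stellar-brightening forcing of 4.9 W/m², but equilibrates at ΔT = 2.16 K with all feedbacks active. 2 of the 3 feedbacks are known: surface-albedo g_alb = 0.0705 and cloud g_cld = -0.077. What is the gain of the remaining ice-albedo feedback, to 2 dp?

0.20

Amplification A = ΔT/ΔT₀ = 2.16/1.75 = 1.234.
Total gain g = 1 − 1/A = 1 − 1/1.234 = 0.1896.
Known gains sum to 0.0705 − 0.077 = -0.0065.
g_ice = 0.1896 + 0.0065 = 0.20.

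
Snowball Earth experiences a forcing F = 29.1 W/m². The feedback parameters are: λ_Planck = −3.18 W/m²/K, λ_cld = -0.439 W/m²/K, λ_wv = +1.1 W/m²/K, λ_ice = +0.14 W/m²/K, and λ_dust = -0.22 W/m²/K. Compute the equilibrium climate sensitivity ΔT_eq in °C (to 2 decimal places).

Net feedback parameter λ = (−3.18) + (-0.439) + (+1.1) + (+0.14) + (-0.22) = -2.599 W/m²/K.
ΔT = −F/λ = −29.1/(-2.599) = 11.20 °C.

11.20 °C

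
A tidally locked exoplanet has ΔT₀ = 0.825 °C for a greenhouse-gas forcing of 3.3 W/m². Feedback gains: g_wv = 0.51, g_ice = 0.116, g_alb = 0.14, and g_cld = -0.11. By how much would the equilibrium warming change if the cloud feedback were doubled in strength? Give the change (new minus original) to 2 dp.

Original: g = 0.656, ΔT = 0.825/(1−0.656) = 2.3983 °C.
With doubled cloud: g' = 0.546, ΔT' = 0.825/(1−0.546) = 1.8172 °C.
Change = 1.8172 − 2.3983 = -0.58 °C.

-0.58 °C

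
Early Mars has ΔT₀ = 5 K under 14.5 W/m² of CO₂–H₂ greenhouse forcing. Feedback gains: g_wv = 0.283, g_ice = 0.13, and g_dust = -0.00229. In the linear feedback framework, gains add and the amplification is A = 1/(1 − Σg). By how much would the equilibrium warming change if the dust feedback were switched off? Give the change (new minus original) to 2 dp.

0.03 K

Original: g = 0.41071, ΔT = 5/(1−0.41071) = 8.4848 K.
Without dust: g' = 0.413, ΔT' = 5/(1−0.413) = 8.5179 K.
Change = 8.5179 − 8.4848 = 0.03 K.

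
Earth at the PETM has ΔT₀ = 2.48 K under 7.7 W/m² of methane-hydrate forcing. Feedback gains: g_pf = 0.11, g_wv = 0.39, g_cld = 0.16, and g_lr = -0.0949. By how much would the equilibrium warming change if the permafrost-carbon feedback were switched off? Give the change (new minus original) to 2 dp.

-1.15 K

Original: g = 0.5651, ΔT = 2.48/(1−0.5651) = 5.7025 K.
Without permafrost-carbon: g' = 0.4551, ΔT' = 2.48/(1−0.4551) = 4.5513 K.
Change = 4.5513 − 5.7025 = -1.15 K.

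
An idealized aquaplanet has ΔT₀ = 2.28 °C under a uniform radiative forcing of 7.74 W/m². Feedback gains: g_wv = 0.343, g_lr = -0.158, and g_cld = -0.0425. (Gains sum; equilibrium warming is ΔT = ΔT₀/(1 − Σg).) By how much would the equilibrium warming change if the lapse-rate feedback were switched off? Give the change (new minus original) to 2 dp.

Original: g = 0.1425, ΔT = 2.28/(1−0.1425) = 2.6589 °C.
Without lapse-rate: g' = 0.3005, ΔT' = 2.28/(1−0.3005) = 3.2595 °C.
Change = 3.2595 − 2.6589 = 0.60 °C.

0.60 °C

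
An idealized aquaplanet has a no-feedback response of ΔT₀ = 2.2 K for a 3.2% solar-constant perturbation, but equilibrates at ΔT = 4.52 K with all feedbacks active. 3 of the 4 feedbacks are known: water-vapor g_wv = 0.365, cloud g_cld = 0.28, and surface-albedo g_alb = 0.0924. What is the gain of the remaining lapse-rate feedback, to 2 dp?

Amplification A = ΔT/ΔT₀ = 4.52/2.2 = 2.055.
Total gain g = 1 − 1/A = 1 − 1/2.055 = 0.5134.
Known gains sum to 0.365 + 0.28 + 0.0924 = 0.7374.
g_lr = 0.5134 − 0.7374 = -0.22.

-0.22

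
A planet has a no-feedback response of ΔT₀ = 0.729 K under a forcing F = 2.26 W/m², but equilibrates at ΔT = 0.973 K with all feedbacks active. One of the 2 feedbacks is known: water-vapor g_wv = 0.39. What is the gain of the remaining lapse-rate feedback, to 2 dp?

-0.14

Amplification A = ΔT/ΔT₀ = 0.973/0.729 = 1.335.
Total gain g = 1 − 1/A = 1 − 1/1.335 = 0.2509.
The known gain is 0.39.
g_lr = 0.2509 − 0.39 = -0.14.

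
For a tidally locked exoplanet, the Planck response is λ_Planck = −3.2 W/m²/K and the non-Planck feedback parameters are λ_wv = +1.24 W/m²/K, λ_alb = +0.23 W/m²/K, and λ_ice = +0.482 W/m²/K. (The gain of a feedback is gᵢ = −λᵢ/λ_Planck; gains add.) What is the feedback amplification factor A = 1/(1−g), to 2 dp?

2.56

Convert to gains: g_wv = 1.24/3.2 = 0.3875; g_alb = 0.23/3.2 = 0.07187; g_ice = 0.482/3.2 = 0.1506.
Total gain g = 0.60997.
A = 1/(1 − 0.60997) = 2.56.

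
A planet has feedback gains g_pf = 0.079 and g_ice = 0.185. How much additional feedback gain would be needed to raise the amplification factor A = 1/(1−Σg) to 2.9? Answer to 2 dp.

0.39

Current total gain = 0.264.
Target gain for A = 2.9: g* = 1 − 1/2.9 = 0.6552.
Additional gain needed = 0.6552 − 0.264 = 0.39.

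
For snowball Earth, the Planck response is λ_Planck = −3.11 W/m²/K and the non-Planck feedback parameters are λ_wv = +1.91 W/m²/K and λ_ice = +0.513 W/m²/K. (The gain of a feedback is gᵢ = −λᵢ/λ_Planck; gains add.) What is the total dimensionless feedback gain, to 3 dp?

0.779

Convert to gains: g_wv = 1.91/3.11 = 0.6141; g_ice = 0.513/3.11 = 0.165.
Total gain g = 0.7791.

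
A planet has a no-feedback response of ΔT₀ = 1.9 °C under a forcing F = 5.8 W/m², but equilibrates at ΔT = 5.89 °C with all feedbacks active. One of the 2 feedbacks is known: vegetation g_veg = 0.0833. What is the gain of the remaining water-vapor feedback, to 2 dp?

0.59

Amplification A = ΔT/ΔT₀ = 5.89/1.9 = 3.1.
Total gain g = 1 − 1/A = 1 − 1/3.1 = 0.6774.
The known gain is 0.0833.
g_wv = 0.6774 − 0.0833 = 0.59.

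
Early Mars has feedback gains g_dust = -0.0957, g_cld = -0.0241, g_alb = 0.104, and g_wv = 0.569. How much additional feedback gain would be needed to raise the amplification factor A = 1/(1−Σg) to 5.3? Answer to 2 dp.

0.26

Current total gain = 0.5532.
Target gain for A = 5.3: g* = 1 − 1/5.3 = 0.8113.
Additional gain needed = 0.8113 − 0.5532 = 0.26.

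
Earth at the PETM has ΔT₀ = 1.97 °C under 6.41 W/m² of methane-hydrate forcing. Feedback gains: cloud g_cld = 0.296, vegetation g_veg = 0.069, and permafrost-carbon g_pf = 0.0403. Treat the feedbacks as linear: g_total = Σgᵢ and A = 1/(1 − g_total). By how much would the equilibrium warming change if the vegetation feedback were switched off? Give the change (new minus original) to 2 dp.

Original: g = 0.4053, ΔT = 1.97/(1−0.4053) = 3.3126 °C.
Without vegetation: g' = 0.3363, ΔT' = 1.97/(1−0.3363) = 2.9682 °C.
Change = 2.9682 − 3.3126 = -0.34 °C.

-0.34 °C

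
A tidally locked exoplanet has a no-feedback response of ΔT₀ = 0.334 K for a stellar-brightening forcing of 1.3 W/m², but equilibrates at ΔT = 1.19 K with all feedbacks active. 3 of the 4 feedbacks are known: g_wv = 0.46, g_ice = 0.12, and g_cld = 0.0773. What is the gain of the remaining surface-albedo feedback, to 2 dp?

Amplification A = ΔT/ΔT₀ = 1.19/0.334 = 3.563.
Total gain g = 1 − 1/A = 1 − 1/3.563 = 0.7193.
Known gains sum to 0.46 + 0.12 + 0.0773 = 0.6573.
g_alb = 0.7193 − 0.6573 = 0.06.

0.06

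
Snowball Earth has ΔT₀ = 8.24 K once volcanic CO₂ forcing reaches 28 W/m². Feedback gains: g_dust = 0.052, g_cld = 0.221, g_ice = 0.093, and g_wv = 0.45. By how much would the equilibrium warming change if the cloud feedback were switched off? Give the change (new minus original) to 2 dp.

Original: g = 0.816, ΔT = 8.24/(1−0.816) = 44.7826 K.
Without cloud: g' = 0.595, ΔT' = 8.24/(1−0.595) = 20.3457 K.
Change = 20.3457 − 44.7826 = -24.44 K.

-24.44 K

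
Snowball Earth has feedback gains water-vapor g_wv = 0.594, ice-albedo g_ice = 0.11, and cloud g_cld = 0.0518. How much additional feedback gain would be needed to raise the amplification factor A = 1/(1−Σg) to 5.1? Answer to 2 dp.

Current total gain = 0.7558.
Target gain for A = 5.1: g* = 1 − 1/5.1 = 0.8039.
Additional gain needed = 0.8039 − 0.7558 = 0.05.

0.05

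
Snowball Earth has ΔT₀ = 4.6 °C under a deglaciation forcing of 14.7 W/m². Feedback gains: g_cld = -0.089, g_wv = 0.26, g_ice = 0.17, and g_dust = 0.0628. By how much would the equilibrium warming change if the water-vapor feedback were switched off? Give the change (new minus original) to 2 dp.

-2.34 °C

Original: g = 0.4038, ΔT = 4.6/(1−0.4038) = 7.7155 °C.
Without water-vapor: g' = 0.1438, ΔT' = 4.6/(1−0.1438) = 5.3726 °C.
Change = 5.3726 − 7.7155 = -2.34 °C.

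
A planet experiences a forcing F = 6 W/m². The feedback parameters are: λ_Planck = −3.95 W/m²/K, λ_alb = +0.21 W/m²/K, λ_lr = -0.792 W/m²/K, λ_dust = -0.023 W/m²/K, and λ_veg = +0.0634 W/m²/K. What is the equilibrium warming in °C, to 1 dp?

1.3 °C

Net feedback parameter λ = (−3.95) + (+0.21) + (-0.792) + (-0.023) + (+0.0634) = -4.4916 W/m²/K.
ΔT = −F/λ = −6/(-4.4916) = 1.3 °C.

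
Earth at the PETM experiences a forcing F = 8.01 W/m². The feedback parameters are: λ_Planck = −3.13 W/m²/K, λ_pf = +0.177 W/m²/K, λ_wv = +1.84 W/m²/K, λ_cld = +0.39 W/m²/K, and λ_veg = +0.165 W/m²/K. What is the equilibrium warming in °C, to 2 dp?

Net feedback parameter λ = (−3.13) + (+0.177) + (+1.84) + (+0.39) + (+0.165) = -0.558 W/m²/K.
ΔT = −F/λ = −8.01/(-0.558) = 14.35 °C.

14.35 °C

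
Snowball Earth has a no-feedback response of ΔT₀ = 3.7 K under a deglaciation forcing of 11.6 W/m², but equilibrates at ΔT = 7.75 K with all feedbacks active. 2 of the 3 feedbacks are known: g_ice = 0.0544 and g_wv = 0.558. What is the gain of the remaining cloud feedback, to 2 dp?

-0.09

Amplification A = ΔT/ΔT₀ = 7.75/3.7 = 2.095.
Total gain g = 1 − 1/A = 1 − 1/2.095 = 0.5227.
Known gains sum to 0.0544 + 0.558 = 0.6124.
g_cld = 0.5227 − 0.6124 = -0.09.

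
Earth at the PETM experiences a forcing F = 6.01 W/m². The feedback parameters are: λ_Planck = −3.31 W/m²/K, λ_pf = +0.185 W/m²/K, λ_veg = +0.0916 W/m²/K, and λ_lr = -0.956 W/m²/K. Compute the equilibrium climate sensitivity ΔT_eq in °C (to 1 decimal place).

Net feedback parameter λ = (−3.31) + (+0.185) + (+0.0916) + (-0.956) = -3.9894 W/m²/K.
ΔT = −F/λ = −6.01/(-3.9894) = 1.5 °C.

1.5 °C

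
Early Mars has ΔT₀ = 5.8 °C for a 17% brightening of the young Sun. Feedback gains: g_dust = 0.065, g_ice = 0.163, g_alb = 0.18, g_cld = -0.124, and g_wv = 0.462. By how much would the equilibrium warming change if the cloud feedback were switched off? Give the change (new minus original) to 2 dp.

Original: g = 0.746, ΔT = 5.8/(1−0.746) = 22.8346 °C.
Without cloud: g' = 0.87, ΔT' = 5.8/(1−0.87) = 44.6154 °C.
Change = 44.6154 − 22.8346 = 21.78 °C.

21.78 °C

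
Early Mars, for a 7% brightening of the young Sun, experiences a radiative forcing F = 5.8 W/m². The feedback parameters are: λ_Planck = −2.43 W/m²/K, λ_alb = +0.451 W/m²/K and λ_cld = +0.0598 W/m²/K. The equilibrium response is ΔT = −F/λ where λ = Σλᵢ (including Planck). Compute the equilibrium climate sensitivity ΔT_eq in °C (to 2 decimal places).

3.02 °C

Net feedback parameter λ = (−2.43) + (+0.451) + (+0.0598) = -1.9192 W/m²/K.
ΔT = −F/λ = −5.8/(-1.9192) = 3.02 °C.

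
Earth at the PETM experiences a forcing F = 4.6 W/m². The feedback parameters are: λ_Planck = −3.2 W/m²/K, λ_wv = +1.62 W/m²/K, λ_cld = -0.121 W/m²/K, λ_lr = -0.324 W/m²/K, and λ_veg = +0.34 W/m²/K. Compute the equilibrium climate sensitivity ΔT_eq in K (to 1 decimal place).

Net feedback parameter λ = (−3.2) + (+1.62) + (-0.121) + (-0.324) + (+0.34) = -1.685 W/m²/K.
ΔT = −F/λ = −4.6/(-1.685) = 2.7 K.

2.7 K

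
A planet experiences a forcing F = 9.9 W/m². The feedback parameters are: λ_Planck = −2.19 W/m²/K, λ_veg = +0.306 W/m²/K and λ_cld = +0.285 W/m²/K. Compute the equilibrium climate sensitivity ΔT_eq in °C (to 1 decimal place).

6.2 °C

Net feedback parameter λ = (−2.19) + (+0.306) + (+0.285) = -1.599 W/m²/K.
ΔT = −F/λ = −9.9/(-1.599) = 6.2 °C.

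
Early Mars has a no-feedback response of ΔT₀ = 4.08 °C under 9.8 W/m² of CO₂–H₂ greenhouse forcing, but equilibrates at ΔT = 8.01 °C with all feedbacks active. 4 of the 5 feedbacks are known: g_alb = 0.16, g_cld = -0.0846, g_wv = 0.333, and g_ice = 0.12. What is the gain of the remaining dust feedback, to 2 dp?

-0.04

Amplification A = ΔT/ΔT₀ = 8.01/4.08 = 1.963.
Total gain g = 1 − 1/A = 1 − 1/1.963 = 0.4906.
Known gains sum to 0.16 − 0.0846 + 0.333 + 0.12 = 0.5284.
g_dust = 0.4906 − 0.5284 = -0.04.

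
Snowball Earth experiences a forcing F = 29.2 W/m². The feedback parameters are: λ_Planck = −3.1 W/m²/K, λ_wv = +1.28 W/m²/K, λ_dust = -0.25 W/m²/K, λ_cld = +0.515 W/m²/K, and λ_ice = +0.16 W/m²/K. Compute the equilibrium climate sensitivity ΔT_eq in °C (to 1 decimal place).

Net feedback parameter λ = (−3.1) + (+1.28) + (-0.25) + (+0.515) + (+0.16) = -1.395 W/m²/K.
ΔT = −F/λ = −29.2/(-1.395) = 20.9 °C.

20.9 °C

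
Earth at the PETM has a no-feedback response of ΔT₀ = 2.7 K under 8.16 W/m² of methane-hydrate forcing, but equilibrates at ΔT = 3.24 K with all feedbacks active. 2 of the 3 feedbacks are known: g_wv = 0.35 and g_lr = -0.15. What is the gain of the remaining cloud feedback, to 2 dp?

-0.03

Amplification A = ΔT/ΔT₀ = 3.24/2.7 = 1.2.
Total gain g = 1 − 1/A = 1 − 1/1.2 = 0.1667.
Known gains sum to 0.35 − 0.15 = 0.2.
g_cld = 0.1667 − 0.2 = -0.03.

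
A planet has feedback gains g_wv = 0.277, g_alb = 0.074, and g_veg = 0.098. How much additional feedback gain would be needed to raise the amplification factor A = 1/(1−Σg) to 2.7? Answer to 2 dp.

0.18

Current total gain = 0.449.
Target gain for A = 2.7: g* = 1 − 1/2.7 = 0.6296.
Additional gain needed = 0.6296 − 0.449 = 0.18.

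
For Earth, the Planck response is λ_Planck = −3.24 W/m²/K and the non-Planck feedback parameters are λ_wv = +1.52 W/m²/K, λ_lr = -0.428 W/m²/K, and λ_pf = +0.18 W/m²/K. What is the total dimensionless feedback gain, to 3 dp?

0.393

Convert to gains: g_wv = 1.52/3.24 = 0.4691; g_lr = -0.428/3.24 = -0.1321; g_pf = 0.18/3.24 = 0.05556.
Total gain g = 0.39256.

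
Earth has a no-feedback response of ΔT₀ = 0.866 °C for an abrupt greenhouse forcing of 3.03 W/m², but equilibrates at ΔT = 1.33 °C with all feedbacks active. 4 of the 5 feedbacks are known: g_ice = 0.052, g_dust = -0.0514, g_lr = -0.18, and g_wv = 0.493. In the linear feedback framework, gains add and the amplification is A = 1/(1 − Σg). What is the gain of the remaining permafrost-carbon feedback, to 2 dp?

0.04

Amplification A = ΔT/ΔT₀ = 1.33/0.866 = 1.536.
Total gain g = 1 − 1/A = 1 − 1/1.536 = 0.349.
Known gains sum to 0.052 − 0.0514 − 0.18 + 0.493 = 0.3136.
g_pf = 0.349 − 0.3136 = 0.04.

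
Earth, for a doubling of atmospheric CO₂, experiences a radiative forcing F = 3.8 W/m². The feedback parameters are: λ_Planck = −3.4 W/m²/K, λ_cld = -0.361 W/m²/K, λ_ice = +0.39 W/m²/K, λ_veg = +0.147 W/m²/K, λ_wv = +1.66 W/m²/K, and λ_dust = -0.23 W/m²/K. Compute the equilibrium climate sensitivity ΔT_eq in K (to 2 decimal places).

Net feedback parameter λ = (−3.4) + (-0.361) + (+0.39) + (+0.147) + (+1.66) + (-0.23) = -1.794 W/m²/K.
ΔT = −F/λ = −3.8/(-1.794) = 2.12 K.

2.12 K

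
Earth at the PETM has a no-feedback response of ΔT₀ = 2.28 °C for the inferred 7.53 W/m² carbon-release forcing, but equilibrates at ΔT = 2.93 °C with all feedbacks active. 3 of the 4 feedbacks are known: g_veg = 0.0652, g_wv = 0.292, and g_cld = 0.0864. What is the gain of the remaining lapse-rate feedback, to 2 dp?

-0.22

Amplification A = ΔT/ΔT₀ = 2.93/2.28 = 1.285.
Total gain g = 1 − 1/A = 1 − 1/1.285 = 0.2218.
Known gains sum to 0.0652 + 0.292 + 0.0864 = 0.4436.
g_lr = 0.2218 − 0.4436 = -0.22.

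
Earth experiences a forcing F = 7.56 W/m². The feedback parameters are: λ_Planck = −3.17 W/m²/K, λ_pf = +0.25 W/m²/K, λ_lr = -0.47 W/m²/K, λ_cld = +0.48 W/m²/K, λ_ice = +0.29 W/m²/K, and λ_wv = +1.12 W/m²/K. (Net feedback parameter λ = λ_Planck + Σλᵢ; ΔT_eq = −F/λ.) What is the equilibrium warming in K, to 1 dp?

5.0 K

Net feedback parameter λ = (−3.17) + (+0.25) + (-0.47) + (+0.48) + (+0.29) + (+1.12) = -1.5 W/m²/K.
ΔT = −F/λ = −7.56/(-1.5) = 5.0 K.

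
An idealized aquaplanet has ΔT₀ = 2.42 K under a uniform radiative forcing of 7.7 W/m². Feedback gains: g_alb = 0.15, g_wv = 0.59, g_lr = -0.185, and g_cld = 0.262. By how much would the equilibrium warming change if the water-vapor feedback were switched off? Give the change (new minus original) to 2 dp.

Original: g = 0.817, ΔT = 2.42/(1−0.817) = 13.2240 K.
Without water-vapor: g' = 0.227, ΔT' = 2.42/(1−0.227) = 3.1307 K.
Change = 3.1307 − 13.2240 = -10.09 K.

-10.09 K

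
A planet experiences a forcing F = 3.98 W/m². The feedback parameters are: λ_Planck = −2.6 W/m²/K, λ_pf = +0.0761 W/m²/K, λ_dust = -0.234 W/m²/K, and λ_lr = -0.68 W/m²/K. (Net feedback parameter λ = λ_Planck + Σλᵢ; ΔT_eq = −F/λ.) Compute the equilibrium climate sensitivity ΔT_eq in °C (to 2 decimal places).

1.16 °C

Net feedback parameter λ = (−2.6) + (+0.0761) + (-0.234) + (-0.68) = -3.4379 W/m²/K.
ΔT = −F/λ = −3.98/(-3.4379) = 1.16 °C.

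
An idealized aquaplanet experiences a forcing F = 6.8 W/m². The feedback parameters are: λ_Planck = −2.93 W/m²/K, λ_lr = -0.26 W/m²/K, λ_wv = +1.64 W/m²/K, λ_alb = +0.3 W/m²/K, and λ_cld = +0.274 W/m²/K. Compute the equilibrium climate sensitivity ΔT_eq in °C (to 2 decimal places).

6.97 °C

Net feedback parameter λ = (−2.93) + (-0.26) + (+1.64) + (+0.3) + (+0.274) = -0.976 W/m²/K.
ΔT = −F/λ = −6.8/(-0.976) = 6.97 °C.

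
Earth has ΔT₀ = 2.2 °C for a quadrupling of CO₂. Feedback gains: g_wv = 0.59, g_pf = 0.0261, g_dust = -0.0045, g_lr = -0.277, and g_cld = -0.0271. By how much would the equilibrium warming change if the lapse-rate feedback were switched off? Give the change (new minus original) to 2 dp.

2.12 °C

Original: g = 0.3075, ΔT = 2.2/(1−0.3075) = 3.1769 °C.
Without lapse-rate: g' = 0.5845, ΔT' = 2.2/(1−0.5845) = 5.2948 °C.
Change = 5.2948 − 3.1769 = 2.12 °C.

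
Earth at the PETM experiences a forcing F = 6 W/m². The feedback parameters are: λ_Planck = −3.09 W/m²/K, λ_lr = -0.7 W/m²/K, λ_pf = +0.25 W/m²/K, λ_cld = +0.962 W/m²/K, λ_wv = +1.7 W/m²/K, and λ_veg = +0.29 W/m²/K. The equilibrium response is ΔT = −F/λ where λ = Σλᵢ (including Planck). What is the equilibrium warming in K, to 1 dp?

10.2 K

Net feedback parameter λ = (−3.09) + (-0.7) + (+0.25) + (+0.962) + (+1.7) + (+0.29) = -0.588 W/m²/K.
ΔT = −F/λ = −6/(-0.588) = 10.2 K.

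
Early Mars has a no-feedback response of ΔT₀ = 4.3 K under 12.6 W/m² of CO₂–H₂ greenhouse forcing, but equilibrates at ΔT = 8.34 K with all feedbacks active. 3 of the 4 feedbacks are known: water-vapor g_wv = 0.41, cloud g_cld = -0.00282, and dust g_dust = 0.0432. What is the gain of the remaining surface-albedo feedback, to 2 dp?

Amplification A = ΔT/ΔT₀ = 8.34/4.3 = 1.94.
Total gain g = 1 − 1/A = 1 − 1/1.94 = 0.4845.
Known gains sum to 0.41 − 0.00282 + 0.0432 = 0.45038.
g_alb = 0.4845 − 0.45038 = 0.03.

0.03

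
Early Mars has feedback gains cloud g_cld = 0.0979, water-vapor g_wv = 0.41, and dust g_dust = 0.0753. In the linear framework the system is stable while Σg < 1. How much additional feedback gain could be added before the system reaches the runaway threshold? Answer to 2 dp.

Current total gain = 0.0979 + 0.41 + 0.0753 = 0.5832.
Margin to runaway = 1 − 0.5832 = 0.42.

0.42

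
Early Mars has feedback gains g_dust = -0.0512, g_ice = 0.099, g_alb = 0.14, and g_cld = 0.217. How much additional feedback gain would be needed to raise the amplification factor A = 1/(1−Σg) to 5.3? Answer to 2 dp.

0.41

Current total gain = 0.4048.
Target gain for A = 5.3: g* = 1 − 1/5.3 = 0.8113.
Additional gain needed = 0.8113 − 0.4048 = 0.41.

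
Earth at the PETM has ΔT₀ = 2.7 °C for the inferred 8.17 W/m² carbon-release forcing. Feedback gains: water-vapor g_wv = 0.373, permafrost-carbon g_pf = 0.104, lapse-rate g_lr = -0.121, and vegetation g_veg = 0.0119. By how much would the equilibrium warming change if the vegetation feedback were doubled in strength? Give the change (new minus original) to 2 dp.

Original: g = 0.3679, ΔT = 2.7/(1−0.3679) = 4.2715 °C.
With doubled vegetation: g' = 0.3798, ΔT' = 2.7/(1−0.3798) = 4.3534 °C.
Change = 4.3534 − 4.2715 = 0.08 °C.

0.08 °C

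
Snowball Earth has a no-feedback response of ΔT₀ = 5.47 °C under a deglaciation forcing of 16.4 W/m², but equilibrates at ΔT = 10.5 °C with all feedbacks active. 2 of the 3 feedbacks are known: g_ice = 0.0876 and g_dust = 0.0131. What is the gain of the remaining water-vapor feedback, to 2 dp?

0.38

Amplification A = ΔT/ΔT₀ = 10.5/5.47 = 1.92.
Total gain g = 1 − 1/A = 1 − 1/1.92 = 0.4792.
Known gains sum to 0.0876 + 0.0131 = 0.1007.
g_wv = 0.4792 − 0.1007 = 0.38.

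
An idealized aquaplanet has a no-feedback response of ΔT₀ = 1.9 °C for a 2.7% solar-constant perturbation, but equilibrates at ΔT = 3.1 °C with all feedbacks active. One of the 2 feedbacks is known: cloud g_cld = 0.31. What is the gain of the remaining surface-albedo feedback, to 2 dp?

Amplification A = ΔT/ΔT₀ = 3.1/1.9 = 1.632.
Total gain g = 1 − 1/A = 1 − 1/1.632 = 0.3873.
The known gain is 0.31.
g_alb = 0.3873 − 0.31 = 0.08.

0.08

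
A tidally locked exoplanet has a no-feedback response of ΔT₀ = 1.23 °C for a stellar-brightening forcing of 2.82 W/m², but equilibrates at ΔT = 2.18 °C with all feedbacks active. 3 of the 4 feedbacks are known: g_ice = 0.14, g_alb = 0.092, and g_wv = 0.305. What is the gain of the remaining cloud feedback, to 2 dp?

-0.10

Amplification A = ΔT/ΔT₀ = 2.18/1.23 = 1.772.
Total gain g = 1 − 1/A = 1 − 1/1.772 = 0.4357.
Known gains sum to 0.14 + 0.092 + 0.305 = 0.537.
g_cld = 0.4357 − 0.537 = -0.10.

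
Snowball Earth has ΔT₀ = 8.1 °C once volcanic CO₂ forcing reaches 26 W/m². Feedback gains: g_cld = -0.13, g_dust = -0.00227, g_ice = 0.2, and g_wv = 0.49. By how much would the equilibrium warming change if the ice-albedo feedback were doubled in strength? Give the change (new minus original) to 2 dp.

Original: g = 0.55773, ΔT = 8.1/(1−0.55773) = 18.3146 °C.
With doubled ice-albedo: g' = 0.75773, ΔT' = 8.1/(1−0.75773) = 33.4338 °C.
Change = 33.4338 − 18.3146 = 15.12 °C.

15.12 °C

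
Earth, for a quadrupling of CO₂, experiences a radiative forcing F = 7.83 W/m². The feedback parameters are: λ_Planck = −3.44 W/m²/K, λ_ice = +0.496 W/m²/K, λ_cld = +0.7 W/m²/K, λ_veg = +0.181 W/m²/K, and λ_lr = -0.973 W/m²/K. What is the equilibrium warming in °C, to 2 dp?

Net feedback parameter λ = (−3.44) + (+0.496) + (+0.7) + (+0.181) + (-0.973) = -3.036 W/m²/K.
ΔT = −F/λ = −7.83/(-3.036) = 2.58 °C.

2.58 °C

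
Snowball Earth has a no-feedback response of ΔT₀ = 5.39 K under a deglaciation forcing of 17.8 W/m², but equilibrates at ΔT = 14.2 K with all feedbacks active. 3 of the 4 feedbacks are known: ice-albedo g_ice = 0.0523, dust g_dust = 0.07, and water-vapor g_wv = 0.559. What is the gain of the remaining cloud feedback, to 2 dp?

Amplification A = ΔT/ΔT₀ = 14.2/5.39 = 2.635.
Total gain g = 1 − 1/A = 1 − 1/2.635 = 0.6205.
Known gains sum to 0.0523 + 0.07 + 0.559 = 0.6813.
g_cld = 0.6205 − 0.6813 = -0.06.

-0.06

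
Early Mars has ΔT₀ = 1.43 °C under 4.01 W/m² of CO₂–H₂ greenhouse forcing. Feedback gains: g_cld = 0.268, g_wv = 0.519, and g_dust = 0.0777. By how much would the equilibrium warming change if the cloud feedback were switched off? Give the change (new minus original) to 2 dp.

Original: g = 0.8647, ΔT = 1.43/(1−0.8647) = 10.5691 °C.
Without cloud: g' = 0.5967, ΔT' = 1.43/(1−0.5967) = 3.5457 °C.
Change = 3.5457 − 10.5691 = -7.02 °C.

-7.02 °C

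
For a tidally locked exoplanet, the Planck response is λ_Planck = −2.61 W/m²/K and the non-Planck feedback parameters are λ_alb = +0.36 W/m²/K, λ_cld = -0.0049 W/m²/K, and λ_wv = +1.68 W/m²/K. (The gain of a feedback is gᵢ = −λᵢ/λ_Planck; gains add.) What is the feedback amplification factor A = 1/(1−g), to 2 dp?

4.54

Convert to gains: g_alb = 0.36/2.61 = 0.1379; g_cld = -0.0049/2.61 = -0.001877; g_wv = 1.68/2.61 = 0.6437.
Total gain g = 0.779723.
A = 1/(1 − 0.779723) = 4.54.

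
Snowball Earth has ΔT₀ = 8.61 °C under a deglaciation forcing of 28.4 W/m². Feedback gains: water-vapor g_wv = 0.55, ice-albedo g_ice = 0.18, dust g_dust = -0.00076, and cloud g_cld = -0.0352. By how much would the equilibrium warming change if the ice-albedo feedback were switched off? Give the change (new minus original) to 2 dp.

Original: g = 0.69404, ΔT = 8.61/(1−0.69404) = 28.1409 °C.
Without ice-albedo: g' = 0.51404, ΔT' = 8.61/(1−0.51404) = 17.7175 °C.
Change = 17.7175 − 28.1409 = -10.42 °C.

-10.42 °C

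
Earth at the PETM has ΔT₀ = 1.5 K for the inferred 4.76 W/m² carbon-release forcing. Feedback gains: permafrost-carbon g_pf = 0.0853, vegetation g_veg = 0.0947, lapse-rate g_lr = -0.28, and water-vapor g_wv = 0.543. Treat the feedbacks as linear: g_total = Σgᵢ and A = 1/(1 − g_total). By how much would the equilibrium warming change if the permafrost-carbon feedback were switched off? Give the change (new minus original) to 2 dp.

Original: g = 0.443, ΔT = 1.5/(1−0.443) = 2.6930 K.
Without permafrost-carbon: g' = 0.3577, ΔT' = 1.5/(1−0.3577) = 2.3354 K.
Change = 2.3354 − 2.6930 = -0.36 K.

-0.36 K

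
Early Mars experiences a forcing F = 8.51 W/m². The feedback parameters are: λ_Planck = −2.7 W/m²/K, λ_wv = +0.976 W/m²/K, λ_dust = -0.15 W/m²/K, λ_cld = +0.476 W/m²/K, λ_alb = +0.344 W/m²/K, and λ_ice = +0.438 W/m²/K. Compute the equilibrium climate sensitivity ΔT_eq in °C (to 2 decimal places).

13.81 °C

Net feedback parameter λ = (−2.7) + (+0.976) + (-0.15) + (+0.476) + (+0.344) + (+0.438) = -0.616 W/m²/K.
ΔT = −F/λ = −8.51/(-0.616) = 13.81 °C.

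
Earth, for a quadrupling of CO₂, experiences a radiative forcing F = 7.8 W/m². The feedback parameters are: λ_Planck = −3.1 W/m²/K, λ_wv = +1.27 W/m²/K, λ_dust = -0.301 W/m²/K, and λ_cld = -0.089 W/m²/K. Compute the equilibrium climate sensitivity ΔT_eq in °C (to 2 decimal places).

3.51 °C

Net feedback parameter λ = (−3.1) + (+1.27) + (-0.301) + (-0.089) = -2.22 W/m²/K.
ΔT = −F/λ = −7.8/(-2.22) = 3.51 °C.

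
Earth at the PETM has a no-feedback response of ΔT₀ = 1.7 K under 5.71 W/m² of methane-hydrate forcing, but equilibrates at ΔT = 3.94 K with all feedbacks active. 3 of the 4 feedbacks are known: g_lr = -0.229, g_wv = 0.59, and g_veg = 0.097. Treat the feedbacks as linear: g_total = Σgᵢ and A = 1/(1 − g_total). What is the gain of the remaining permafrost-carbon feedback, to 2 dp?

0.11

Amplification A = ΔT/ΔT₀ = 3.94/1.7 = 2.318.
Total gain g = 1 − 1/A = 1 − 1/2.318 = 0.5686.
Known gains sum to -0.229 + 0.59 + 0.097 = 0.458.
g_pf = 0.5686 − 0.458 = 0.11.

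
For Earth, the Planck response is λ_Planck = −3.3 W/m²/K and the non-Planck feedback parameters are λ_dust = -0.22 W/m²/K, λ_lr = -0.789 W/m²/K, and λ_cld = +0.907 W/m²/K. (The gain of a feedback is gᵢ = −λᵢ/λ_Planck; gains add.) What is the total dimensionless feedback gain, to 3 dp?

Convert to gains: g_dust = -0.22/3.3 = -0.06667; g_lr = -0.789/3.3 = -0.2391; g_cld = 0.907/3.3 = 0.2748.
Total gain g = -0.03097.

-0.031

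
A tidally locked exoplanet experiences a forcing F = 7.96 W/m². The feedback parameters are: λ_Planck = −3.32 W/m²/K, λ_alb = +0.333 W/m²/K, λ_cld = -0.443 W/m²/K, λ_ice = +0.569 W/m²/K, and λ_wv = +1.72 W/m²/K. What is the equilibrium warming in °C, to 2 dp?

Net feedback parameter λ = (−3.32) + (+0.333) + (-0.443) + (+0.569) + (+1.72) = -1.141 W/m²/K.
ΔT = −F/λ = −7.96/(-1.141) = 6.98 °C.

6.98 °C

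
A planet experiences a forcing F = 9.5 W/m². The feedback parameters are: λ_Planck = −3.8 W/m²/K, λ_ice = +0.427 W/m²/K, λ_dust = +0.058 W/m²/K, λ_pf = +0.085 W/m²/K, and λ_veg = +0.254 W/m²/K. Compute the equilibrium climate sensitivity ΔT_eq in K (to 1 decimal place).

Net feedback parameter λ = (−3.8) + (+0.427) + (+0.058) + (+0.085) + (+0.254) = -2.976 W/m²/K.
ΔT = −F/λ = −9.5/(-2.976) = 3.2 K.

3.2 K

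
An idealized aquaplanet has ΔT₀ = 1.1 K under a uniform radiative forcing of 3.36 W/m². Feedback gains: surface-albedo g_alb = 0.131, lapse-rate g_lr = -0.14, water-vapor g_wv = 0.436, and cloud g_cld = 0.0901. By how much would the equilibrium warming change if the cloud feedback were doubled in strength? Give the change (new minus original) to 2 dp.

Original: g = 0.5171, ΔT = 1.1/(1−0.5171) = 2.2779 K.
With doubled cloud: g' = 0.6072, ΔT' = 1.1/(1−0.6072) = 2.8004 K.
Change = 2.8004 − 2.2779 = 0.52 K.

0.52 K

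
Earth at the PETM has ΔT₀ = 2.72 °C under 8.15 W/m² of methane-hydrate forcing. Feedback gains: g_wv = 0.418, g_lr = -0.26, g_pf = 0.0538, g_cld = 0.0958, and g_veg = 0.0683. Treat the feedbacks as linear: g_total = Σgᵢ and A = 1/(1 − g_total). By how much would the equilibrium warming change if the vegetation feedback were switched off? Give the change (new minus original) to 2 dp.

Original: g = 0.3759, ΔT = 2.72/(1−0.3759) = 4.3583 °C.
Without vegetation: g' = 0.3076, ΔT' = 2.72/(1−0.3076) = 3.9284 °C.
Change = 3.9284 − 4.3583 = -0.43 °C.

-0.43 °C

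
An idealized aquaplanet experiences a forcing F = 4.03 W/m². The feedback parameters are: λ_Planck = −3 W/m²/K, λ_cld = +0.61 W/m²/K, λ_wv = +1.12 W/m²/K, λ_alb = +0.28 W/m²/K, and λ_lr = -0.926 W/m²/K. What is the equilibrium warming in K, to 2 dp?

2.10 K

Net feedback parameter λ = (−3) + (+0.61) + (+1.12) + (+0.28) + (-0.926) = -1.916 W/m²/K.
ΔT = −F/λ = −4.03/(-1.916) = 2.10 K.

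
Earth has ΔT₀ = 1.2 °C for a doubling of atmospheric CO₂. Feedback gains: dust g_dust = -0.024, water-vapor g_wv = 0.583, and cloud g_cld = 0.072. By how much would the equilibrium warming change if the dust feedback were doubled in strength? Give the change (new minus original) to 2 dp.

-0.20 °C

Original: g = 0.631, ΔT = 1.2/(1−0.631) = 3.2520 °C.
With doubled dust: g' = 0.607, ΔT' = 1.2/(1−0.607) = 3.0534 °C.
Change = 3.0534 − 3.2520 = -0.20 °C.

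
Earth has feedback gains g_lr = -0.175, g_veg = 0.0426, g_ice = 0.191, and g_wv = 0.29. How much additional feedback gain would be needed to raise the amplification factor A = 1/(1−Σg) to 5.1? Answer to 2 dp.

0.46

Current total gain = 0.3486.
Target gain for A = 5.1: g* = 1 − 1/5.1 = 0.8039.
Additional gain needed = 0.8039 − 0.3486 = 0.46.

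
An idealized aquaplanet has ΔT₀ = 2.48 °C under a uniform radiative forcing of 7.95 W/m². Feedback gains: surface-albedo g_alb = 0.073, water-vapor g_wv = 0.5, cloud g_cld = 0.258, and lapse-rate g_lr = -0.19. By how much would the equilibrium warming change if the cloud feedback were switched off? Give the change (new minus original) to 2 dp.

Original: g = 0.641, ΔT = 2.48/(1−0.641) = 6.9081 °C.
Without cloud: g' = 0.383, ΔT' = 2.48/(1−0.383) = 4.0194 °C.
Change = 4.0194 − 6.9081 = -2.89 °C.

-2.89 °C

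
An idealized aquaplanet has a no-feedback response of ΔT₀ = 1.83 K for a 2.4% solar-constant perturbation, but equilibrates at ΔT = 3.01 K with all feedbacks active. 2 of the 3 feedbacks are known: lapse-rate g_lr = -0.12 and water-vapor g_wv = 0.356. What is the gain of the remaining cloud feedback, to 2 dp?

0.16

Amplification A = ΔT/ΔT₀ = 3.01/1.83 = 1.645.
Total gain g = 1 − 1/A = 1 − 1/1.645 = 0.3921.
Known gains sum to -0.12 + 0.356 = 0.236.
g_cld = 0.3921 − 0.236 = 0.16.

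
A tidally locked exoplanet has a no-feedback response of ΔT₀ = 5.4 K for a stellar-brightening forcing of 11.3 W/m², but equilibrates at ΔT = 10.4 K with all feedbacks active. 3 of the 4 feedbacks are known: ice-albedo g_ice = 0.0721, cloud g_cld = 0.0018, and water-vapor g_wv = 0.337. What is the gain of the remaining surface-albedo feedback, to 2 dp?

Amplification A = ΔT/ΔT₀ = 10.4/5.4 = 1.926.
Total gain g = 1 − 1/A = 1 − 1/1.926 = 0.4808.
Known gains sum to 0.0721 + 0.0018 + 0.337 = 0.4109.
g_alb = 0.4808 − 0.4109 = 0.07.

0.07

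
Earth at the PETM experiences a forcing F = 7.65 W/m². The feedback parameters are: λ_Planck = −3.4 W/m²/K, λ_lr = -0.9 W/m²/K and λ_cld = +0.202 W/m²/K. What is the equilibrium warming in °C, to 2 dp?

Net feedback parameter λ = (−3.4) + (-0.9) + (+0.202) = -4.098 W/m²/K.
ΔT = −F/λ = −7.65/(-4.098) = 1.87 °C.

1.87 °C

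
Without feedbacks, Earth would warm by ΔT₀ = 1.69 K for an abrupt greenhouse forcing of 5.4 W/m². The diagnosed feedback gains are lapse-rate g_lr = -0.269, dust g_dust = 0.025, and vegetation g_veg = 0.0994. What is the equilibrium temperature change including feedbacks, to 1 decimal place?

Total gain g = -0.269 + 0.025 + 0.0994 = -0.1446.
Amplification A = 1/(1 + 0.1446) = 0.8737.
ΔT = 1.69 × 0.8737 = 1.5 K.

1.5 K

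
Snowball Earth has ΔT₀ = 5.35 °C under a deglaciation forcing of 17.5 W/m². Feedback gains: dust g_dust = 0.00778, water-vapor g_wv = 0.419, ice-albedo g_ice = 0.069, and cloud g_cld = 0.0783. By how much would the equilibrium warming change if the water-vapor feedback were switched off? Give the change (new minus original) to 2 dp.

Original: g = 0.57408, ΔT = 5.35/(1−0.57408) = 12.5610 °C.
Without water-vapor: g' = 0.15508, ΔT' = 5.35/(1−0.15508) = 6.3320 °C.
Change = 6.3320 − 12.5610 = -6.23 °C.

-6.23 °C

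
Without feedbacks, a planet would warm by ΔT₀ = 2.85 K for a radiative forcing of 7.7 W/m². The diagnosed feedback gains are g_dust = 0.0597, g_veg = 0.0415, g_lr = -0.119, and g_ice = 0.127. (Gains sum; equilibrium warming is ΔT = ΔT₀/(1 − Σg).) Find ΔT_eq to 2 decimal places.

Total gain g = 0.0597 + 0.0415 − 0.119 + 0.127 = 0.1092.
Amplification A = 1/(1 − 0.1092) = 1.123.
ΔT = 2.85 × 1.123 = 3.20 K.

3.20 K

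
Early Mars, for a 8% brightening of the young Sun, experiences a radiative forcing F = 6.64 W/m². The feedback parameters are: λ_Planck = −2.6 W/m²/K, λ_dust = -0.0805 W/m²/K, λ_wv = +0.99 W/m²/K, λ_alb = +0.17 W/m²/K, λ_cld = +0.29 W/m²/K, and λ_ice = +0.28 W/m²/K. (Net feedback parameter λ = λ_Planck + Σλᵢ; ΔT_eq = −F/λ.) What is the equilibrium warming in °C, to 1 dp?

7.0 °C

Net feedback parameter λ = (−2.6) + (-0.0805) + (+0.99) + (+0.17) + (+0.29) + (+0.28) = -0.9505 W/m²/K.
ΔT = −F/λ = −6.64/(-0.9505) = 7.0 °C.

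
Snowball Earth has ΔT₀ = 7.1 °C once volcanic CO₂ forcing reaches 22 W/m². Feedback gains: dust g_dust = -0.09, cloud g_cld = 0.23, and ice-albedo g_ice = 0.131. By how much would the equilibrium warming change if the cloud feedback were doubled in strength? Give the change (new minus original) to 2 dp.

4.49 °C

Original: g = 0.271, ΔT = 7.1/(1−0.271) = 9.7394 °C.
With doubled cloud: g' = 0.501, ΔT' = 7.1/(1−0.501) = 14.2285 °C.
Change = 14.2285 − 9.7394 = 4.49 °C.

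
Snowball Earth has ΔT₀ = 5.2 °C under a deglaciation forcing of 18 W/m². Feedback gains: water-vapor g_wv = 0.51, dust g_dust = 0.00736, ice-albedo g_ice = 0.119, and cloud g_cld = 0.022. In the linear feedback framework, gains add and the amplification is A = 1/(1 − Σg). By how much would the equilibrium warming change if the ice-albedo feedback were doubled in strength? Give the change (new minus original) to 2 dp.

Original: g = 0.65836, ΔT = 5.2/(1−0.65836) = 15.2207 °C.
With doubled ice-albedo: g' = 0.77736, ΔT' = 5.2/(1−0.77736) = 23.3561 °C.
Change = 23.3561 − 15.2207 = 8.14 °C.

8.14 °C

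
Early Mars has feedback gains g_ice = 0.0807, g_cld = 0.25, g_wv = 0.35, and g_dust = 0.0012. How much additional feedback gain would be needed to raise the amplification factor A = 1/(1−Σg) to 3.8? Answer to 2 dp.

Current total gain = 0.6819.
Target gain for A = 3.8: g* = 1 − 1/3.8 = 0.7368.
Additional gain needed = 0.7368 − 0.6819 = 0.05.

0.05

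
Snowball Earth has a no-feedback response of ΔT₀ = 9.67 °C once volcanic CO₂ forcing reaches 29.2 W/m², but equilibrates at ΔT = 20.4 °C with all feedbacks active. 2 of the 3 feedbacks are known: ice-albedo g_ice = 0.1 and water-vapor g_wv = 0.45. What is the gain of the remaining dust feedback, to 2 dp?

-0.02

Amplification A = ΔT/ΔT₀ = 20.4/9.67 = 2.11.
Total gain g = 1 − 1/A = 1 − 1/2.11 = 0.5261.
Known gains sum to 0.1 + 0.45 = 0.55.
g_dust = 0.5261 − 0.55 = -0.02.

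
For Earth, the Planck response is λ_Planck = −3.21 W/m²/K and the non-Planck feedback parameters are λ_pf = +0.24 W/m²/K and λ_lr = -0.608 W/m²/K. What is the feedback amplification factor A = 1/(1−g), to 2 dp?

0.90

Convert to gains: g_pf = 0.24/3.21 = 0.07477; g_lr = -0.608/3.21 = -0.1894.
Total gain g = -0.11463.
A = 1/(1 + 0.11463) = 0.90.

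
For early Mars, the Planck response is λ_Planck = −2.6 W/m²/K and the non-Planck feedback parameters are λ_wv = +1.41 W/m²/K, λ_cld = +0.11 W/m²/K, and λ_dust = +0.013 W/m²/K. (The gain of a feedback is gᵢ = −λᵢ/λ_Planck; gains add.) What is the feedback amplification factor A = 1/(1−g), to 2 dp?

Convert to gains: g_wv = 1.41/2.6 = 0.5423; g_cld = 0.11/2.6 = 0.04231; g_dust = 0.013/2.6 = 0.005.
Total gain g = 0.58961.
A = 1/(1 − 0.58961) = 2.44.

2.44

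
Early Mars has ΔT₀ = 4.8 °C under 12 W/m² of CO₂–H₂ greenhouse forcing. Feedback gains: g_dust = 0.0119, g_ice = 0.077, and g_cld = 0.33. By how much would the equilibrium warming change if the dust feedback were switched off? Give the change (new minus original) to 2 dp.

-0.17 °C

Original: g = 0.4189, ΔT = 4.8/(1−0.4189) = 8.2602 °C.
Without dust: g' = 0.407, ΔT' = 4.8/(1−0.407) = 8.0944 °C.
Change = 8.0944 − 8.2602 = -0.17 °C.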